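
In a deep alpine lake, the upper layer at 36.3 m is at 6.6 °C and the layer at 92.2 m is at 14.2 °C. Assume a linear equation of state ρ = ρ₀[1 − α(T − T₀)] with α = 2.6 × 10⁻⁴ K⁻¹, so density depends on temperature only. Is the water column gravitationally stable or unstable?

unstable

ΔT = 14.2 − 6.6 = +7.6 K, so Δρ/ρ₀ = −αΔT = -1.976 × 10⁻³.
Δρ/ρ₀ < 0, so Δρ < 0: deeper water is lighter → statically unstable; the column would overturn.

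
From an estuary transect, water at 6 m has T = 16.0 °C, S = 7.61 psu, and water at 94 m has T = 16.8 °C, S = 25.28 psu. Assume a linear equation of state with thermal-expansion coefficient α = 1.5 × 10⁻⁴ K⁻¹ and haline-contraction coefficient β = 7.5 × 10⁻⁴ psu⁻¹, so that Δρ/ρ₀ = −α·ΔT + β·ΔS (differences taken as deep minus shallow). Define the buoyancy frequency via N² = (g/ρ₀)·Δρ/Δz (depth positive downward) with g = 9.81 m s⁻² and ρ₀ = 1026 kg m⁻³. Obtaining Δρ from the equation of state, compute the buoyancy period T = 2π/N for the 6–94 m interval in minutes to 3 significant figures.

ΔT = +0.8 K, ΔS = +17.67 psu (deep − shallow).
Δρ/ρ₀ = −αΔT + βΔS = -1.20 × 10⁻⁴ + 0.0132525 = 0.0131325, so Δρ ≈ 13.47 kg m⁻³.
N² = (g/ρ₀)·Δρ/Δz = g·(Δρ/ρ₀)/Δz = 9.81 × 0.0131325 / 88 = 1.4640 × 10⁻³ s⁻².
N = √(1.4640 × 10⁻³) = 0.038262 rad s⁻¹ → T = 2π/N = 164.21 s = 2.7368 min ≈ 2.74 min.

2.74 min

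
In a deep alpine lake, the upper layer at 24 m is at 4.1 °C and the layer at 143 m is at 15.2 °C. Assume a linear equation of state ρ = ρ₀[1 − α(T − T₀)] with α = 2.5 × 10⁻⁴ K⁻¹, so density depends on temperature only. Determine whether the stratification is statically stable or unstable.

ΔT = 15.2 − 4.1 = +11.1 K, so Δρ/ρ₀ = −αΔT = -2.775 × 10⁻³.
Δρ/ρ₀ < 0, so Δρ < 0: deeper water is lighter → statically unstable; the column would overturn.

unstable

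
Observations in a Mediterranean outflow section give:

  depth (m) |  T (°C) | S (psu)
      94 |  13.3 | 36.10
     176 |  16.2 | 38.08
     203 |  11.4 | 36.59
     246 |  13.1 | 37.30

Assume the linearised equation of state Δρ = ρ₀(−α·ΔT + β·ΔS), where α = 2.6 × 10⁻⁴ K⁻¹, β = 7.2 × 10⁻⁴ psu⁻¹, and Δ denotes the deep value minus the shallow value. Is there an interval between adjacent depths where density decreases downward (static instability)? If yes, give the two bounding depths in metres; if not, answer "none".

Evaluate Δρ/ρ₀ = −αΔT + βΔS across each adjacent pair:
  94–176 m: −αΔT+βΔS = −(2.6 × 10⁻⁴)(+2.9)+(7.2 × 10⁻⁴)(+1.98) = 6.7 × 10⁻⁴ → stable
  176–203 m: −αΔT+βΔS = −(2.6 × 10⁻⁴)(-4.8)+(7.2 × 10⁻⁴)(-1.49) = 1.8 × 10⁻⁴ → stable
  203–246 m: −αΔT+βΔS = −(2.6 × 10⁻⁴)(+1.7)+(7.2 × 10⁻⁴)(+0.71) = 6.9 × 10⁻⁵ → stable
Every interval has Δρ > 0: the column is stably stratified throughout.

none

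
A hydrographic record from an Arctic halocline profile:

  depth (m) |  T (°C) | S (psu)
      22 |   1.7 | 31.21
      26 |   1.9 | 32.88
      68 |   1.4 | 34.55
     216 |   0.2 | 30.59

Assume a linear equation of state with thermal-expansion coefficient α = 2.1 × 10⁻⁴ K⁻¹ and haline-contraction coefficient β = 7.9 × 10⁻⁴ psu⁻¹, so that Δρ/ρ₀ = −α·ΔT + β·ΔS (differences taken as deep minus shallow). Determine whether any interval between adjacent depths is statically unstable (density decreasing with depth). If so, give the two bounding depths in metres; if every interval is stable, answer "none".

Evaluate Δρ/ρ₀ = −αΔT + βΔS across each adjacent pair:
  22–26 m: −αΔT+βΔS = −(2.1 × 10⁻⁴)(+0.2)+(7.9 × 10⁻⁴)(+1.67) = 1.3 × 10⁻³ → stable
  26–68 m: −αΔT+βΔS = −(2.1 × 10⁻⁴)(-0.5)+(7.9 × 10⁻⁴)(+1.67) = 1.4 × 10⁻³ → stable
  68–216 m: −αΔT+βΔS = −(2.1 × 10⁻⁴)(-1.2)+(7.9 × 10⁻⁴)(-3.96) = -2.9 × 10⁻³ → UNSTABLE
The 68–216 m interval has Δρ < 0: lighter water underlies denser water.

68–216 m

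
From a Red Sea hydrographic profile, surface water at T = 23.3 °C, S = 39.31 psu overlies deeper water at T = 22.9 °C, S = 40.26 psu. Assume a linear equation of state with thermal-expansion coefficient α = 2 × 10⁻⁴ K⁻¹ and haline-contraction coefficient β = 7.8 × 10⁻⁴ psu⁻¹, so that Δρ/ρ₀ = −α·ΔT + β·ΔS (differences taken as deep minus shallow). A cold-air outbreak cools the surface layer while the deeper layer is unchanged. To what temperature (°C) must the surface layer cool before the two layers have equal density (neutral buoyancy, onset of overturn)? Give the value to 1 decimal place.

Neutral buoyancy requires Δρ = 0, i.e. −α(T_deep − T_surf′) + β(S_deep − S_surf) = 0.
T_surf′ = T_deep − (β/α)·ΔS = 22.9 − (7.8 × 10⁻⁴/2 × 10⁻⁴)·(+0.95) = 19.195 °C.
Cooling required: 23.3 − (19.195) = 4.105 °C.

19.2 °C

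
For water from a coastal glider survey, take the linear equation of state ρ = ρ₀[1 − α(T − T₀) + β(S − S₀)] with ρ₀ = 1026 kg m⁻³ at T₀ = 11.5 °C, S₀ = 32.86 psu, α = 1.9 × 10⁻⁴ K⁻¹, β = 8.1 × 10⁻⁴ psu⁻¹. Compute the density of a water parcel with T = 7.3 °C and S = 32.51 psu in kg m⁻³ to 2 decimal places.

T − T₀ = -4.2 K, S − S₀ = -0.35 psu.
Bracket = 1 − α·(-4.2) + β·(-0.35) = 1 + (5.145 × 10⁻⁴) = 1.0005145.
ρ = 1026 × 1.0005145 = 1026.53 kg m⁻³.

1026.53 kg m⁻³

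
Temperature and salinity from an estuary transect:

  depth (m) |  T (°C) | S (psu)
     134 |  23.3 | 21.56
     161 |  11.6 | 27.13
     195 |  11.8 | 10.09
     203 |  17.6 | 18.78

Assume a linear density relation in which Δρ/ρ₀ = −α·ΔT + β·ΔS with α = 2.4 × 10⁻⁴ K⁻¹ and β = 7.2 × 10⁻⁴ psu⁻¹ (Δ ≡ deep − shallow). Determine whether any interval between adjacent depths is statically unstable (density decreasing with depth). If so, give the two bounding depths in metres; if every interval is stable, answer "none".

161–195 m

Evaluate Δρ/ρ₀ = −αΔT + βΔS across each adjacent pair:
  134–161 m: −αΔT+βΔS = −(2.4 × 10⁻⁴)(-11.7)+(7.2 × 10⁻⁴)(+5.57) = 6.8 × 10⁻³ → stable
  161–195 m: −αΔT+βΔS = −(2.4 × 10⁻⁴)(+0.2)+(7.2 × 10⁻⁴)(-17.04) = -0.012 → UNSTABLE
  195–203 m: −αΔT+βΔS = −(2.4 × 10⁻⁴)(+5.8)+(7.2 × 10⁻⁴)(+8.69) = 4.9 × 10⁻³ → stable
The 161–195 m interval has Δρ < 0: lighter water underlies denser water.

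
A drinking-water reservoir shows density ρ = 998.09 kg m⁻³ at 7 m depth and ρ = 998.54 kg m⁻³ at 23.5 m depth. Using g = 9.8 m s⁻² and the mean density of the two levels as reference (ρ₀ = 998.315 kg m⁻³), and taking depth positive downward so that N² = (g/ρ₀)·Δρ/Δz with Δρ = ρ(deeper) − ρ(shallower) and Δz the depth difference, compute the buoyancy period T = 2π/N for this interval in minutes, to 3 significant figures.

Δρ = 998.54 − 998.09 = 0.45 kg m⁻³ over Δz = 23.5 − 7 = 16.5 m.
N² = (9.8/998.315) × (0.45/16.5) = 2.6772 × 10⁻⁴ s⁻².
N = √(2.6772 × 10⁻⁴) = 0.016362 rad s⁻¹, so T = 2π/N = 384.01 s = 6.4002 min ≈ 6.40 min.

6.40 min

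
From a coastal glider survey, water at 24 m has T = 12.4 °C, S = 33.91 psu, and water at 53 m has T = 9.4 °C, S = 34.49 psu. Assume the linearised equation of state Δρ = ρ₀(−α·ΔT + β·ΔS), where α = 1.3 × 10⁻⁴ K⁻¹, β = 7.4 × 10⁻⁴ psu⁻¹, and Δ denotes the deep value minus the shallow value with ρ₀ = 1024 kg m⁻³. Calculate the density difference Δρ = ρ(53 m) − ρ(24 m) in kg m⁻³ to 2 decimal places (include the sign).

ΔT = -3.0 K, ΔS = +0.58 psu (deep − shallow).
Δρ/ρ₀ = −(1.3 × 10⁻⁴)(-3.0) + (7.4 × 10⁻⁴)(+0.58) = 8.192 × 10⁻⁴.
Δρ = 1024 × (8.192 × 10⁻⁴) = +0.84 kg m⁻³.
Positive Δρ: denser below, stable.

+0.84 kg m⁻³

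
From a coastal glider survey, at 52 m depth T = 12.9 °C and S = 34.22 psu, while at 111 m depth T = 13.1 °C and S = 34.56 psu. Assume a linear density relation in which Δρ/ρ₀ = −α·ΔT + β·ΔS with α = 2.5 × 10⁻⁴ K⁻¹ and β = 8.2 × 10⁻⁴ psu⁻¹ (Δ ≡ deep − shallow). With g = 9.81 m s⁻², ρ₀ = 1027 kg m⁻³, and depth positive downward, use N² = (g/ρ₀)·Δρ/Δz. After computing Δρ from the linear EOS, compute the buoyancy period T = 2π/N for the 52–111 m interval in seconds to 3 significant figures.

1.02 × 10³ s

ΔT = +0.2 K, ΔS = +0.34 psu (deep − shallow).
Δρ/ρ₀ = −αΔT + βΔS = -5.00 × 10⁻⁵ + 2.788 × 10⁻⁴ = 2.288 × 10⁻⁴, so Δρ ≈ 0.2350 kg m⁻³.
N² = (g/ρ₀)·Δρ/Δz = g·(Δρ/ρ₀)/Δz = 9.81 × 2.288 × 10⁻⁴ / 59 = 3.8043 × 10⁻⁵ s⁻².
N = √(3.8043 × 10⁻⁵) = 6.1679 × 10⁻³ rad s⁻¹ → T = 2π/N = 1.0187 × 10³ s ≈ 1.02 × 10³ s.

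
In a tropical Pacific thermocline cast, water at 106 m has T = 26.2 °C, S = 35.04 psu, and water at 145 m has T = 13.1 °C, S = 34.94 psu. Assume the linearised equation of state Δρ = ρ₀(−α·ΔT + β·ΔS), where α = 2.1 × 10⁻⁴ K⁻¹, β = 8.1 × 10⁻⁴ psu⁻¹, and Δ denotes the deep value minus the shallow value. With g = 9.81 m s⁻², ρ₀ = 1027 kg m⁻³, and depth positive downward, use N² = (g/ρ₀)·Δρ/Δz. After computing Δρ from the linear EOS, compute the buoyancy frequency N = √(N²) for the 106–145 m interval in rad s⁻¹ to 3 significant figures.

0.0259 rad s⁻¹

ΔT = -13.1 K, ΔS = -0.10 psu (deep − shallow).
Δρ/ρ₀ = −αΔT + βΔS = 2.751 × 10⁻³ − 8.10 × 10⁻⁵ = 2.67 × 10⁻³, so Δρ ≈ 2.742 kg m⁻³.
N² = (g/ρ₀)·Δρ/Δz = g·(Δρ/ρ₀)/Δz = 9.81 × 2.67 × 10⁻³ / 39 = 6.7161 × 10⁻⁴ s⁻².
N = √(6.7161 × 10⁻⁴) = 0.025915 rad s⁻¹ ≈ 0.0259 rad s⁻¹.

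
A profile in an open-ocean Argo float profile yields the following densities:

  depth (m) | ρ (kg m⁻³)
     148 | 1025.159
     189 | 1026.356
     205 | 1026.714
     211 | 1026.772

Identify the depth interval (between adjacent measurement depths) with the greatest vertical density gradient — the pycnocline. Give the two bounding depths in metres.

Compute the density gradient over each adjacent pair:
  148–189 m: Δρ/Δz = 1.197/41 = 0.029 kg m⁻⁴
  189–205 m: Δρ/Δz = 0.358/16 = 0.022 kg m⁻⁴
  205–211 m: Δρ/Δz = 0.058/6 = 9.7 × 10⁻³ kg m⁻⁴
The largest gradient is in the 148–189 m interval — the pycnocline.

148–189 m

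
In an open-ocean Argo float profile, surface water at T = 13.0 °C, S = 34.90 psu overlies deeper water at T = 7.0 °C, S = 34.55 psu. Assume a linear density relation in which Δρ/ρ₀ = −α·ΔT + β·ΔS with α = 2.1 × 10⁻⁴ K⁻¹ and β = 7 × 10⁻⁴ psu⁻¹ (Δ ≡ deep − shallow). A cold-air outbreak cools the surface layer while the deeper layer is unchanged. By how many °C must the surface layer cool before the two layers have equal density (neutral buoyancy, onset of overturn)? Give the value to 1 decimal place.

Neutral buoyancy requires Δρ = 0, i.e. −α(T_deep − T_surf′) + β(S_deep − S_surf) = 0.
T_surf′ = T_deep − (β/α)·ΔS = 7.0 − (7 × 10⁻⁴/2.1 × 10⁻⁴)·(-0.35) = 8.167 °C.
Cooling required: 13.0 − (8.167) = 4.833 °C.

4.8 °C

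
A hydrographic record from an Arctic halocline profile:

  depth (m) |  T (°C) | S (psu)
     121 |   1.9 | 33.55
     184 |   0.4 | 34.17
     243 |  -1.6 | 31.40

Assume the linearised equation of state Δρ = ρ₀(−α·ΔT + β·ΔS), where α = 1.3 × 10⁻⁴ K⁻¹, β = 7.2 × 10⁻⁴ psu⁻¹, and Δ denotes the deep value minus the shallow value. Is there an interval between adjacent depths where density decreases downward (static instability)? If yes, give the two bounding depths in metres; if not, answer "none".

184–243 m

Evaluate Δρ/ρ₀ = −αΔT + βΔS across each adjacent pair:
  121–184 m: −αΔT+βΔS = −(1.3 × 10⁻⁴)(-1.5)+(7.2 × 10⁻⁴)(+0.62) = 6.4 × 10⁻⁴ → stable
  184–243 m: −αΔT+βΔS = −(1.3 × 10⁻⁴)(-2.0)+(7.2 × 10⁻⁴)(-2.77) = -1.7 × 10⁻³ → UNSTABLE
The 184–243 m interval has Δρ < 0: lighter water underlies denser water.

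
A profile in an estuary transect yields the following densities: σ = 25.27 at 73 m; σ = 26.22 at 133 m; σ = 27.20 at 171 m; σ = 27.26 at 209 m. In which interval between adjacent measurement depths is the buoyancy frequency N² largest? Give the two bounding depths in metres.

133–171 m

Compute the density gradient over each adjacent pair:
  73–133 m: Δρ/Δz = 0.95/60 = 0.016 kg m⁻⁴
  133–171 m: Δρ/Δz = 0.98/38 = 0.026 kg m⁻⁴
  171–209 m: Δρ/Δz = 0.06/38 = 1.6 × 10⁻³ kg m⁻⁴
The largest gradient is in the 133–171 m interval — the pycnocline.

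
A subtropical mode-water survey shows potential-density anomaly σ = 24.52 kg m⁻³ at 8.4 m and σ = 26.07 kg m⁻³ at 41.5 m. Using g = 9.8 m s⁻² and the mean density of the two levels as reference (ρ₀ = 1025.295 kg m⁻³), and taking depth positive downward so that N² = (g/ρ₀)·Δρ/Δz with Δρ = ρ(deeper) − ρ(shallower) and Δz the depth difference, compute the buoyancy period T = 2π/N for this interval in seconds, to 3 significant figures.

297 s

Δρ = 1026.07 − 1024.52 = 1.55 kg m⁻³ over Δz = 41.5 − 8.4 = 33.1 m.
N² = (9.8/1025.295) × (1.55/33.1) = 4.4759 × 10⁻⁴ s⁻².
N = √(4.4759 × 10⁻⁴) = 0.021156 rad s⁻¹, so T = 2π/N = 296.99 s ≈ 297 s.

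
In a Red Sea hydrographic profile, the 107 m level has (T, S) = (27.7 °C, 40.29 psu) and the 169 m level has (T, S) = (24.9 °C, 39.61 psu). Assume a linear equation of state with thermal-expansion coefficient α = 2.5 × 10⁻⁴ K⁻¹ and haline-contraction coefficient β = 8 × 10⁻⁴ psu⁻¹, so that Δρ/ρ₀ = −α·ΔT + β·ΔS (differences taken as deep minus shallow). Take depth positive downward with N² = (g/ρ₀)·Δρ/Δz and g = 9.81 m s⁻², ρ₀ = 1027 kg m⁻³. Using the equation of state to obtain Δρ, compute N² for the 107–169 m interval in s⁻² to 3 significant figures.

ΔT = -2.8 K, ΔS = -0.68 psu (deep − shallow).
Δρ/ρ₀ = −αΔT + βΔS = 7.00 × 10⁻⁴ − 5.44 × 10⁻⁴ = 1.56 × 10⁻⁴, so Δρ ≈ 0.1602 kg m⁻³.
N² = (g/ρ₀)·Δρ/Δz = g·(Δρ/ρ₀)/Δz = 9.81 × 1.56 × 10⁻⁴ / 62 = 2.4683 × 10⁻⁵ s⁻² ≈ 2.47 × 10⁻⁵ s⁻².

2.47 × 10⁻⁵ s⁻²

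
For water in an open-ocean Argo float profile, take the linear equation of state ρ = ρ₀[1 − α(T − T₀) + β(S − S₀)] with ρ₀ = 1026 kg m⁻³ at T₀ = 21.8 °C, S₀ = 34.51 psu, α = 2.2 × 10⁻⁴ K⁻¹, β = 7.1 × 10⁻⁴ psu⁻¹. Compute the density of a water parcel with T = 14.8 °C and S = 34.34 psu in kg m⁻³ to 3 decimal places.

T − T₀ = -7.0 K, S − S₀ = -0.17 psu.
Bracket = 1 − α·(-7.0) + β·(-0.17) = 1 + (1.4193 × 10⁻³) = 1.0014193.
ρ = 1026 × 1.0014193 = 1027.456 kg m⁻³.

1027.456 kg m⁻³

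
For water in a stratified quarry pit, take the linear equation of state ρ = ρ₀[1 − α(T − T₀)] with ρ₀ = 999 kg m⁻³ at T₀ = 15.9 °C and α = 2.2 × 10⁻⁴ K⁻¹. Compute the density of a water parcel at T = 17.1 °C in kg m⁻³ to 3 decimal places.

998.736 kg m⁻³

T − T₀ = +1.2 K.
Bracket = 1 − α·(+1.2) = 1 + (-2.64 × 10⁻⁴) = 0.9997360.
ρ = 999 × 0.9997360 = 998.736 kg m⁻³.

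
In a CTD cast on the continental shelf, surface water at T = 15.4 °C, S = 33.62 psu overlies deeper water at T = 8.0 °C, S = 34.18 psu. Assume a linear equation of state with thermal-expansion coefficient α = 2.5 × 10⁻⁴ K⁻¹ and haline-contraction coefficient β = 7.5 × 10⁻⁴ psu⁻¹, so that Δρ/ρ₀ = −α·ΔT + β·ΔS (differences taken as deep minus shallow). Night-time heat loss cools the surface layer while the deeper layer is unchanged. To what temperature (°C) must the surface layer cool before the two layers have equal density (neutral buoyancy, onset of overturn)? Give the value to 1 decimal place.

Neutral buoyancy requires Δρ = 0, i.e. −α(T_deep − T_surf′) + β(S_deep − S_surf) = 0.
T_surf′ = T_deep − (β/α)·ΔS = 8.0 − (7.5 × 10⁻⁴/2.5 × 10⁻⁴)·(+0.56) = 6.320 °C.
Cooling required: 15.4 − (6.320) = 9.080 °C.

6.3 °C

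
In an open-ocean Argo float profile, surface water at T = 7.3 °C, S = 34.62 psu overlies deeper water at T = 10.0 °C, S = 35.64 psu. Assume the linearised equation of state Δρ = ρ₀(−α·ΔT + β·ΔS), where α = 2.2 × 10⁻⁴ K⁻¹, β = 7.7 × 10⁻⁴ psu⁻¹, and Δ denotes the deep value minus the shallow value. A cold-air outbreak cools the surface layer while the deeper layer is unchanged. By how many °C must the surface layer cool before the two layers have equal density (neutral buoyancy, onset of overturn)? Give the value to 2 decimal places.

0.87 °C

Neutral buoyancy requires Δρ = 0, i.e. −α(T_deep − T_surf′) + β(S_deep − S_surf) = 0.
T_surf′ = T_deep − (β/α)·ΔS = 10.0 − (7.7 × 10⁻⁴/2.2 × 10⁻⁴)·(+1.02) = 6.4300 °C.
Cooling required: 7.3 − (6.4300) = 0.8700 °C.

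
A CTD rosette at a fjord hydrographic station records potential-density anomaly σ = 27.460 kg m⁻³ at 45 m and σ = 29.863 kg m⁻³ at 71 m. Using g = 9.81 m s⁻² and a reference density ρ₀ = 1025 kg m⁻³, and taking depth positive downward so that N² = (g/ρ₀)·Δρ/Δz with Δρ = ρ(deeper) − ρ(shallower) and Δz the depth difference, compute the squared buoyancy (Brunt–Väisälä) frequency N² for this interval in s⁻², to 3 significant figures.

Δρ = 1029.863 − 1027.460 = 2.403 kg m⁻³ over Δz = 71 − 45 = 26 m.
N² = (9.81/1025) × (2.403/26) = 8.8456 × 10⁻⁴ s⁻² ≈ 8.85 × 10⁻⁴ s⁻².
N² > 0, so the interval is statically stable.

8.85 × 10⁻⁴ s⁻²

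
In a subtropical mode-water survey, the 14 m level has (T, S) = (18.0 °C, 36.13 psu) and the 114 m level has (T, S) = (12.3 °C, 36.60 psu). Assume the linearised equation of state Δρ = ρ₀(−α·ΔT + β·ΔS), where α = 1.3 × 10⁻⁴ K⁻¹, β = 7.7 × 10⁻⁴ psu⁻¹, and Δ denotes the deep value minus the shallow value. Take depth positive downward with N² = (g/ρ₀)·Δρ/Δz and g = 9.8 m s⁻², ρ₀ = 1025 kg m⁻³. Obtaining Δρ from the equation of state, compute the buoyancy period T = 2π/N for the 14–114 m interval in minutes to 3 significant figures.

ΔT = -5.7 K, ΔS = +0.47 psu (deep − shallow).
Δρ/ρ₀ = −αΔT + βΔS = 7.41 × 10⁻⁴ + 3.619 × 10⁻⁴ = 1.1029 × 10⁻³, so Δρ ≈ 1.130 kg m⁻³.
N² = (g/ρ₀)·Δρ/Δz = g·(Δρ/ρ₀)/Δz = 9.8 × 1.1029 × 10⁻³ / 100 = 1.0808 × 10⁻⁴ s⁻².
N = √(1.0808 × 10⁻⁴) = 0.010396 rad s⁻¹ → T = 2π/N = 604.38 s = 10.073 min ≈ 10.1 min.

10.1 min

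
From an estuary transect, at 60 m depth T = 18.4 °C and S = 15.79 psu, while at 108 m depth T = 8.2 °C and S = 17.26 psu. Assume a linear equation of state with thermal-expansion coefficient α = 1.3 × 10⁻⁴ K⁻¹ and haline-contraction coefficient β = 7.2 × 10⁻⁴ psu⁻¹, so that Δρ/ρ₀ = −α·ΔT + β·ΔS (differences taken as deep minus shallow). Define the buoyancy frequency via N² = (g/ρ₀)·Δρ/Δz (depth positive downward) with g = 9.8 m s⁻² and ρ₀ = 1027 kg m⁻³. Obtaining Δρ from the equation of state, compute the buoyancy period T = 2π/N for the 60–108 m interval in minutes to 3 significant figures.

4.75 min

ΔT = -10.2 K, ΔS = +1.47 psu (deep − shallow).
Δρ/ρ₀ = −αΔT + βΔS = 1.326 × 10⁻³ + 1.0584 × 10⁻³ = 2.3844 × 10⁻³, so Δρ ≈ 2.449 kg m⁻³.
N² = (g/ρ₀)·Δρ/Δz = g·(Δρ/ρ₀)/Δz = 9.8 × 2.3844 × 10⁻³ / 48 = 4.8682 × 10⁻⁴ s⁻².
N = √(4.8682 × 10⁻⁴) = 0.022064 rad s⁻¹ → T = 2π/N = 284.77 s = 4.7462 min ≈ 4.75 min.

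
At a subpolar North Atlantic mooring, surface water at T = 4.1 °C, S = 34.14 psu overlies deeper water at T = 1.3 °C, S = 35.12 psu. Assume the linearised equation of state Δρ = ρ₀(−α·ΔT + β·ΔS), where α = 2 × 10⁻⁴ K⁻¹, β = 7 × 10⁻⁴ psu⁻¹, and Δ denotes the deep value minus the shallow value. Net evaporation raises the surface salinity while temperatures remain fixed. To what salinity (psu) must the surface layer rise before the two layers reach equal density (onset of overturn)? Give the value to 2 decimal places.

35.92 psu

Neutral buoyancy requires −α(T_deep − T_surf) + β(S_deep − S_surf′) = 0.
S_surf′ = S_deep − (α/β)·ΔT = 35.12 − (2 × 10⁻⁴/7 × 10⁻⁴)·(-2.8) = 35.9200 psu.
Increase required: 35.9200 − 34.14 = 1.7800 psu.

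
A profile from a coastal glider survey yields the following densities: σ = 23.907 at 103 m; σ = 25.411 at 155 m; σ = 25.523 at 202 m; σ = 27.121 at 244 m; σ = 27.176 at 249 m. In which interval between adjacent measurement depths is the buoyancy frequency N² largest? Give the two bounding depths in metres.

202–244 m

Compute the density gradient over each adjacent pair:
  103–155 m: Δρ/Δz = 1.504/52 = 0.029 kg m⁻⁴
  155–202 m: Δρ/Δz = 0.112/47 = 2.4 × 10⁻³ kg m⁻⁴
  202–244 m: Δρ/Δz = 1.598/42 = 0.038 kg m⁻⁴
  244–249 m: Δρ/Δz = 0.055/5 = 0.011 kg m⁻⁴
The largest gradient is in the 202–244 m interval — the pycnocline.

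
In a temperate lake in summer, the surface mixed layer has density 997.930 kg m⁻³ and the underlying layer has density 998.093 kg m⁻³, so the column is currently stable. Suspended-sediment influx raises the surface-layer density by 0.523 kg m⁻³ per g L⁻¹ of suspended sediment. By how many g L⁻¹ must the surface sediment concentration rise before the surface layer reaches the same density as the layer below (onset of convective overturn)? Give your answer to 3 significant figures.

Density deficit of the surface layer: 998.093 − 997.930 = 0.163 kg m⁻³.
Required change = 0.163 / 0.523 = 0.312 g L⁻¹.

0.312 g L⁻¹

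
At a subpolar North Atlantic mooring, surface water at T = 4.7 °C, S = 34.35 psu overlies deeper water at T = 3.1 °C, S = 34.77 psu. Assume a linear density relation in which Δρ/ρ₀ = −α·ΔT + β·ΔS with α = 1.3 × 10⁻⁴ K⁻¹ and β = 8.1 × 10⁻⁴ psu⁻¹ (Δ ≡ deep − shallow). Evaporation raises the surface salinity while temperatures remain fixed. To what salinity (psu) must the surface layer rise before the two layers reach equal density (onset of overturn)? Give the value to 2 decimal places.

Neutral buoyancy requires −α(T_deep − T_surf) + β(S_deep − S_surf′) = 0.
S_surf′ = S_deep − (α/β)·ΔT = 34.77 − (1.3 × 10⁻⁴/8.1 × 10⁻⁴)·(-1.6) = 35.0268 psu.
Increase required: 35.0268 − 34.35 = 0.6768 psu.

35.03 psu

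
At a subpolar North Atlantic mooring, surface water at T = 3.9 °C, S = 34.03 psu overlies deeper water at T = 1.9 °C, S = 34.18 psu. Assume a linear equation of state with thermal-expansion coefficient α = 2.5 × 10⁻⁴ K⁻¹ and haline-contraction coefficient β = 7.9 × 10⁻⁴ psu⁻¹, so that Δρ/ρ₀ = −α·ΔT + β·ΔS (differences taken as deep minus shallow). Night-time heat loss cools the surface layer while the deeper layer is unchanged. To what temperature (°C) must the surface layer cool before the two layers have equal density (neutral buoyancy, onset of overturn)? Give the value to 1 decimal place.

1.4 °C

Neutral buoyancy requires Δρ = 0, i.e. −α(T_deep − T_surf′) + β(S_deep − S_surf) = 0.
T_surf′ = T_deep − (β/α)·ΔS = 1.9 − (7.9 × 10⁻⁴/2.5 × 10⁻⁴)·(+0.15) = 1.426 °C.
Cooling required: 3.9 − (1.426) = 2.474 °C.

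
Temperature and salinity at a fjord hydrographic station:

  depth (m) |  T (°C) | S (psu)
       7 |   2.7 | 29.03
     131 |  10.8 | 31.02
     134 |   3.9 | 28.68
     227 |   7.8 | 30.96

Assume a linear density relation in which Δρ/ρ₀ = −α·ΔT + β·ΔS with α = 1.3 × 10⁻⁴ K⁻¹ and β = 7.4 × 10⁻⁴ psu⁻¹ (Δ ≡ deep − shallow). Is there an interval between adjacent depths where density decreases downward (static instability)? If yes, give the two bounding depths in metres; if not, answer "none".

Evaluate Δρ/ρ₀ = −αΔT + βΔS across each adjacent pair:
  7–131 m: −αΔT+βΔS = −(1.3 × 10⁻⁴)(+8.1)+(7.4 × 10⁻⁴)(+1.99) = 4.2 × 10⁻⁴ → stable
  131–134 m: −αΔT+βΔS = −(1.3 × 10⁻⁴)(-6.9)+(7.4 × 10⁻⁴)(-2.34) = -8.3 × 10⁻⁴ → UNSTABLE
  134–227 m: −αΔT+βΔS = −(1.3 × 10⁻⁴)(+3.9)+(7.4 × 10⁻⁴)(+2.28) = 1.2 × 10⁻³ → stable
The 131–134 m interval has Δρ < 0: lighter water underlies denser water.

131–134 m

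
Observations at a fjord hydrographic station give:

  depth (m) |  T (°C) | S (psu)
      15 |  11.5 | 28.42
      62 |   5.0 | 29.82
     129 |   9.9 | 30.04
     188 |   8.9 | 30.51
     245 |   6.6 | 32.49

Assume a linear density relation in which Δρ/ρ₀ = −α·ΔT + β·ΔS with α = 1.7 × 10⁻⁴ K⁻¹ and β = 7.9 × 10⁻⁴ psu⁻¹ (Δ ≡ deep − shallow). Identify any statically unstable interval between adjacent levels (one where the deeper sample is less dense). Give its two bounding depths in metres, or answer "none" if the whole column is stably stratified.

Evaluate Δρ/ρ₀ = −αΔT + βΔS across each adjacent pair:
  15–62 m: −αΔT+βΔS = −(1.7 × 10⁻⁴)(-6.5)+(7.9 × 10⁻⁴)(+1.40) = 2.2 × 10⁻³ → stable
  62–129 m: −αΔT+βΔS = −(1.7 × 10⁻⁴)(+4.9)+(7.9 × 10⁻⁴)(+0.22) = -6.6 × 10⁻⁴ → UNSTABLE
  129–188 m: −αΔT+βΔS = −(1.7 × 10⁻⁴)(-1.0)+(7.9 × 10⁻⁴)(+0.47) = 5.4 × 10⁻⁴ → stable
  188–245 m: −αΔT+βΔS = −(1.7 × 10⁻⁴)(-2.3)+(7.9 × 10⁻⁴)(+1.98) = 2.0 × 10⁻³ → stable
The 62–129 m interval has Δρ < 0: lighter water underlies denser water.

62–129 m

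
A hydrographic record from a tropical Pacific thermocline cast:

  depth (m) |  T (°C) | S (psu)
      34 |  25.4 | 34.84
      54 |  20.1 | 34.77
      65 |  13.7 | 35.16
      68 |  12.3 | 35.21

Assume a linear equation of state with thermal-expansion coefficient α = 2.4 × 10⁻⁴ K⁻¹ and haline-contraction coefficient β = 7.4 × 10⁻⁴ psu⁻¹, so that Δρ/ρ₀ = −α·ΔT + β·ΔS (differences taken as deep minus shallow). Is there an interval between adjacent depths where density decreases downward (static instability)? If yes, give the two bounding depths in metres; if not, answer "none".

none

Evaluate Δρ/ρ₀ = −αΔT + βΔS across each adjacent pair:
  34–54 m: −αΔT+βΔS = −(2.4 × 10⁻⁴)(-5.3)+(7.4 × 10⁻⁴)(-0.07) = 1.2 × 10⁻³ → stable
  54–65 m: −αΔT+βΔS = −(2.4 × 10⁻⁴)(-6.4)+(7.4 × 10⁻⁴)(+0.39) = 1.8 × 10⁻³ → stable
  65–68 m: −αΔT+βΔS = −(2.4 × 10⁻⁴)(-1.4)+(7.4 × 10⁻⁴)(+0.05) = 3.7 × 10⁻⁴ → stable
Every interval has Δρ > 0: the column is stably stratified throughout.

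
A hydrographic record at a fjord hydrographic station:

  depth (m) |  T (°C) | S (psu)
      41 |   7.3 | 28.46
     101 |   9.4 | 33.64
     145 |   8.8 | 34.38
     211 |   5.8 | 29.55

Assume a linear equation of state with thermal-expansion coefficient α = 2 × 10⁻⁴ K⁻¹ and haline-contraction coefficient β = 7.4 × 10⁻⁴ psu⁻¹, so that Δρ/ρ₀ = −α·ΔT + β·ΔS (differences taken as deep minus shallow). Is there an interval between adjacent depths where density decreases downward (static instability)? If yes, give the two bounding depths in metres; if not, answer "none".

145–211 m

Evaluate Δρ/ρ₀ = −αΔT + βΔS across each adjacent pair:
  41–101 m: −αΔT+βΔS = −(2 × 10⁻⁴)(+2.1)+(7.4 × 10⁻⁴)(+5.18) = 3.4 × 10⁻³ → stable
  101–145 m: −αΔT+βΔS = −(2 × 10⁻⁴)(-0.6)+(7.4 × 10⁻⁴)(+0.74) = 6.7 × 10⁻⁴ → stable
  145–211 m: −αΔT+βΔS = −(2 × 10⁻⁴)(-3.0)+(7.4 × 10⁻⁴)(-4.83) = -3.0 × 10⁻³ → UNSTABLE
The 145–211 m interval has Δρ < 0: lighter water underlies denser water.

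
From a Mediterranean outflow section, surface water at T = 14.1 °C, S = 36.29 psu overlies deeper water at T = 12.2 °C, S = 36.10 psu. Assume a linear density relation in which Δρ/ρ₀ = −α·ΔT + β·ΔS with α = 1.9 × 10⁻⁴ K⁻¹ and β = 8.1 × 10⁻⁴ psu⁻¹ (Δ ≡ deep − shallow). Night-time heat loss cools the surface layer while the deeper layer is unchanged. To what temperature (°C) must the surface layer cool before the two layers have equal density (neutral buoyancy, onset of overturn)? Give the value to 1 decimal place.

13.0 °C

Neutral buoyancy requires Δρ = 0, i.e. −α(T_deep − T_surf′) + β(S_deep − S_surf) = 0.
T_surf′ = T_deep − (β/α)·ΔS = 12.2 − (8.1 × 10⁻⁴/1.9 × 10⁻⁴)·(-0.19) = 13.010 °C.
Cooling required: 14.1 − (13.010) = 1.090 °C.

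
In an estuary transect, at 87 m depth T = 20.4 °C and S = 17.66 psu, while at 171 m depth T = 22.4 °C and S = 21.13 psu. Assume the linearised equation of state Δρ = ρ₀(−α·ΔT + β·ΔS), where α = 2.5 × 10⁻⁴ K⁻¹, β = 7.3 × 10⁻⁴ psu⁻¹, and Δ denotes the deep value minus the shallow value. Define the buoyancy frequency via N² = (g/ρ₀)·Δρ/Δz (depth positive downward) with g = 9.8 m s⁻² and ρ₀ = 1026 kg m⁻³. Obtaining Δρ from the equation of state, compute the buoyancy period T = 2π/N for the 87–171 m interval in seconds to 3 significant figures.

408 s

ΔT = +2.0 K, ΔS = +3.47 psu (deep − shallow).
Δρ/ρ₀ = −αΔT + βΔS = -5.00 × 10⁻⁴ + 2.5331 × 10⁻³ = 2.0331 × 10⁻³, so Δρ ≈ 2.086 kg m⁻³.
N² = (g/ρ₀)·Δρ/Δz = g·(Δρ/ρ₀)/Δz = 9.8 × 2.0331 × 10⁻³ / 84 = 2.3720 × 10⁻⁴ s⁻².
N = √(2.3720 × 10⁻⁴) = 0.015401 rad s⁻¹ → T = 2π/N = 407.97 s ≈ 408 s.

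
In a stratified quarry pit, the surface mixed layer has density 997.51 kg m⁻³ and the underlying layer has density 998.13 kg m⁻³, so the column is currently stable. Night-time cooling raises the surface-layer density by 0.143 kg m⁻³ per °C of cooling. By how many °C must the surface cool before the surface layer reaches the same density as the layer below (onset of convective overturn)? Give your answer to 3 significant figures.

4.34 °C

Density deficit of the surface layer: 998.13 − 997.51 = 0.62 kg m⁻³.
Required change = 0.62 / 0.143 = 4.34 °C.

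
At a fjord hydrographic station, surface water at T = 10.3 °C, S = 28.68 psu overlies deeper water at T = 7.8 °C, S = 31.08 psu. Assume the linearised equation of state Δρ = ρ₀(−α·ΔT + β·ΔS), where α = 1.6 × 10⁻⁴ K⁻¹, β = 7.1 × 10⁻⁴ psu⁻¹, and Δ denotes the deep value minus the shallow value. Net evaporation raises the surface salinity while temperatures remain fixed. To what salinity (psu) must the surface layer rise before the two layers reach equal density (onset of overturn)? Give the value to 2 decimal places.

31.64 psu

Neutral buoyancy requires −α(T_deep − T_surf) + β(S_deep − S_surf′) = 0.
S_surf′ = S_deep − (α/β)·ΔT = 31.08 − (1.6 × 10⁻⁴/7.1 × 10⁻⁴)·(-2.5) = 31.6434 psu.
Increase required: 31.6434 − 28.68 = 2.9634 psu.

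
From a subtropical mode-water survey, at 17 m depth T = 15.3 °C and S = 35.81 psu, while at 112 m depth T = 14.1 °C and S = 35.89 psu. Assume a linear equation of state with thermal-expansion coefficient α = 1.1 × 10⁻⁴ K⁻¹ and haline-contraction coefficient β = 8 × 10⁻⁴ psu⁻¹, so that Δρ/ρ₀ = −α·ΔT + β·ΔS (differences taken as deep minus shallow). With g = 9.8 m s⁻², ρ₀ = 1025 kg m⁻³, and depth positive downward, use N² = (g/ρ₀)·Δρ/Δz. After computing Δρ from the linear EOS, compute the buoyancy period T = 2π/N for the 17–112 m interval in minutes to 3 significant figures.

23.3 min

ΔT = -1.2 K, ΔS = +0.08 psu (deep − shallow).
Δρ/ρ₀ = −αΔT + βΔS = 1.32 × 10⁻⁴ + 6.40 × 10⁻⁵ = 1.96 × 10⁻⁴, so Δρ ≈ 0.2009 kg m⁻³.
N² = (g/ρ₀)·Δρ/Δz = g·(Δρ/ρ₀)/Δz = 9.8 × 1.96 × 10⁻⁴ / 95 = 2.0219 × 10⁻⁵ s⁻².
N = √(2.0219 × 10⁻⁵) = 4.4966 × 10⁻³ rad s⁻¹ → T = 2π/N = 1.3973 × 10³ s = 23.288 min ≈ 23.3 min.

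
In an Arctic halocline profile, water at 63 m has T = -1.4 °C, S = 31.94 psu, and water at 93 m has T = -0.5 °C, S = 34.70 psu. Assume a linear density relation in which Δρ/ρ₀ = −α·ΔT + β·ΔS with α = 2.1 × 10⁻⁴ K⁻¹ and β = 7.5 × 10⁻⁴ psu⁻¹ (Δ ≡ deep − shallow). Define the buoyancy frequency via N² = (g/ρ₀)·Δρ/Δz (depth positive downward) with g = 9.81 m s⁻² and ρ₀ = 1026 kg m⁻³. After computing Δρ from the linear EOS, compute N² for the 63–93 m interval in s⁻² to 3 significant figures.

ΔT = +0.9 K, ΔS = +2.76 psu (deep − shallow).
Δρ/ρ₀ = −αΔT + βΔS = -1.89 × 10⁻⁴ + 2.07 × 10⁻³ = 1.881 × 10⁻³, so Δρ ≈ 1.930 kg m⁻³.
N² = (g/ρ₀)·Δρ/Δz = g·(Δρ/ρ₀)/Δz = 9.81 × 1.881 × 10⁻³ / 30 = 6.1509 × 10⁻⁴ s⁻² ≈ 6.15 × 10⁻⁴ s⁻².

6.15 × 10⁻⁴ s⁻²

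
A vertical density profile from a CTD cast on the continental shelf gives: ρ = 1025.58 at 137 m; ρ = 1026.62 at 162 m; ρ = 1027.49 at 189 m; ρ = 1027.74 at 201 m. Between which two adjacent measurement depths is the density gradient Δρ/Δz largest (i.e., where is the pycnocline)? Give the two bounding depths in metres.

Compute the density gradient over each adjacent pair:
  137–162 m: Δρ/Δz = 1.04/25 = 0.042 kg m⁻⁴
  162–189 m: Δρ/Δz = 0.87/27 = 0.032 kg m⁻⁴
  189–201 m: Δρ/Δz = 0.25/12 = 0.021 kg m⁻⁴
The largest gradient is in the 137–162 m interval — the pycnocline.

137–162 m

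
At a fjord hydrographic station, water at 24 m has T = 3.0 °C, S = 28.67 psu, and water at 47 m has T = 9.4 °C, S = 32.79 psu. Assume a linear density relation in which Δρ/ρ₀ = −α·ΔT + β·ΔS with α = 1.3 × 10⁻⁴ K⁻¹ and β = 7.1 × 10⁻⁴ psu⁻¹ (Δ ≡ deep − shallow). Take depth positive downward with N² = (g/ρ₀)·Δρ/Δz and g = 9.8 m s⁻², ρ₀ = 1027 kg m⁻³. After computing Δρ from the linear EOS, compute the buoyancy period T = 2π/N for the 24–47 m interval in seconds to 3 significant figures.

210 s

ΔT = +6.4 K, ΔS = +4.12 psu (deep − shallow).
Δρ/ρ₀ = −αΔT + βΔS = -8.32 × 10⁻⁴ + 2.9252 × 10⁻³ = 2.0932 × 10⁻³, so Δρ ≈ 2.150 kg m⁻³.
N² = (g/ρ₀)·Δρ/Δz = g·(Δρ/ρ₀)/Δz = 9.8 × 2.0932 × 10⁻³ / 23 = 8.9189 × 10⁻⁴ s⁻².
N = √(8.9189 × 10⁻⁴) = 0.029865 rad s⁻¹ → T = 2π/N = 210.39 s ≈ 210 s.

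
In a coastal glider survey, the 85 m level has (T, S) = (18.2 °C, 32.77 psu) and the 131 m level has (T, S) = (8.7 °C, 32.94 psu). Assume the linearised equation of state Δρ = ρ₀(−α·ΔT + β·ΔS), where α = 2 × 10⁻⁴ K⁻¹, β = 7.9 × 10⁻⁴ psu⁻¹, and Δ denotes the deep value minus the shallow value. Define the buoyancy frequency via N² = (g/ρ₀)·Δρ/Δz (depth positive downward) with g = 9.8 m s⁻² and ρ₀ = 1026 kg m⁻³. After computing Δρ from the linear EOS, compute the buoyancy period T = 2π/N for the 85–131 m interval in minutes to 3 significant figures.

ΔT = -9.5 K, ΔS = +0.17 psu (deep − shallow).
Δρ/ρ₀ = −αΔT + βΔS = 1.90 × 10⁻³ + 1.343 × 10⁻⁴ = 2.0343 × 10⁻³, so Δρ ≈ 2.087 kg m⁻³.
N² = (g/ρ₀)·Δρ/Δz = g·(Δρ/ρ₀)/Δz = 9.8 × 2.0343 × 10⁻³ / 46 = 4.3339 × 10⁻⁴ s⁻².
N = √(4.3339 × 10⁻⁴) = 0.020818 rad s⁻¹ → T = 2π/N = 301.82 s = 5.0303 min ≈ 5.03 min.

5.03 min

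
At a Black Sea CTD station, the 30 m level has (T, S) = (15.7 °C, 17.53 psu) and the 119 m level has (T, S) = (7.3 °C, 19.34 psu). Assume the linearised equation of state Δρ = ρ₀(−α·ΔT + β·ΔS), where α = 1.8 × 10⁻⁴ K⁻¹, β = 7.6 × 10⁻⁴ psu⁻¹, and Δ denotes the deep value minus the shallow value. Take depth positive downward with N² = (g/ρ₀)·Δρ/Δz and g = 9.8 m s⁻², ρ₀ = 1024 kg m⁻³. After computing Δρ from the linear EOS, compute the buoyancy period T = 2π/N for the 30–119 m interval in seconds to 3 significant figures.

ΔT = -8.4 K, ΔS = +1.81 psu (deep − shallow).
Δρ/ρ₀ = −αΔT + βΔS = 1.512 × 10⁻³ + 1.3756 × 10⁻³ = 2.8876 × 10⁻³, so Δρ ≈ 2.957 kg m⁻³.
N² = (g/ρ₀)·Δρ/Δz = g·(Δρ/ρ₀)/Δz = 9.8 × 2.8876 × 10⁻³ / 89 = 3.1796 × 10⁻⁴ s⁻².
N = √(3.1796 × 10⁻⁴) = 0.017831 rad s⁻¹ → T = 2π/N = 352.37 s ≈ 352 s.

352 s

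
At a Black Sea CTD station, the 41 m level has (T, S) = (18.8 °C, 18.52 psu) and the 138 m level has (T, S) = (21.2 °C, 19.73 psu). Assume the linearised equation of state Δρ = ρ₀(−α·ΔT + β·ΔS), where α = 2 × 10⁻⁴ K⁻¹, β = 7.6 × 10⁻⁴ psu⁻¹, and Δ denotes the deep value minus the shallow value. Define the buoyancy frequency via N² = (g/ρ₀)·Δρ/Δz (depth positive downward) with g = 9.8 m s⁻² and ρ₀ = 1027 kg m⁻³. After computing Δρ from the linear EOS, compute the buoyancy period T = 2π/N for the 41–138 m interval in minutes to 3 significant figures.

15.7 min

ΔT = +2.4 K, ΔS = +1.21 psu (deep − shallow).
Δρ/ρ₀ = −αΔT + βΔS = -4.80 × 10⁻⁴ + 9.196 × 10⁻⁴ = 4.396 × 10⁻⁴, so Δρ ≈ 0.4515 kg m⁻³.
N² = (g/ρ₀)·Δρ/Δz = g·(Δρ/ρ₀)/Δz = 9.8 × 4.396 × 10⁻⁴ / 97 = 4.4413 × 10⁻⁵ s⁻².
N = √(4.4413 × 10⁻⁵) = 6.6643 × 10⁻³ rad s⁻¹ → T = 2π/N = 942.81 s = 15.713 min ≈ 15.7 min.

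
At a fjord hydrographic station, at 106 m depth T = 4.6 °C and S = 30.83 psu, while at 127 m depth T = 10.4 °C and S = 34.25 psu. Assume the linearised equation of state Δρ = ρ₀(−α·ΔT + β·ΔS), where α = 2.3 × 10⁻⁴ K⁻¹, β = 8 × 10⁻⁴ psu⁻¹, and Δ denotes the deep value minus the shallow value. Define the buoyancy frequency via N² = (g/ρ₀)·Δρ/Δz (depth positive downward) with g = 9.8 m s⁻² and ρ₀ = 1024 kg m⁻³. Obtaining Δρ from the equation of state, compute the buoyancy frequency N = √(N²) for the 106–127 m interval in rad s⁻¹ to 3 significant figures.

ΔT = +5.8 K, ΔS = +3.42 psu (deep − shallow).
Δρ/ρ₀ = −αΔT + βΔS = -1.334 × 10⁻³ + 2.736 × 10⁻³ = 1.402 × 10⁻³, so Δρ ≈ 1.436 kg m⁻³.
N² = (g/ρ₀)·Δρ/Δz = g·(Δρ/ρ₀)/Δz = 9.8 × 1.402 × 10⁻³ / 21 = 6.5427 × 10⁻⁴ s⁻².
N = √(6.5427 × 10⁻⁴) = 0.025579 rad s⁻¹ ≈ 0.0256 rad s⁻¹.

0.0256 rad s⁻¹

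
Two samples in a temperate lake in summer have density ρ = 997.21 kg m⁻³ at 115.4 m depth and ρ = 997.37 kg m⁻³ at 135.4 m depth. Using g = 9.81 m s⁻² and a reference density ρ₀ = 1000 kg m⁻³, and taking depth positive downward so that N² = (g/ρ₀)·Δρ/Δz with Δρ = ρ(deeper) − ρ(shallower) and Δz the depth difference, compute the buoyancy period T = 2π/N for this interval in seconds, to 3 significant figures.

Δρ = 997.37 − 997.21 = 0.16 kg m⁻³ over Δz = 135.4 − 115.4 = 20 m.
N² = (9.81/1000) × (0.16/20) = 7.8480 × 10⁻⁵ s⁻².
N = √(7.8480 × 10⁻⁵) = 8.8589 × 10⁻³ rad s⁻¹, so T = 2π/N = 709.25 s ≈ 709 s.

709 s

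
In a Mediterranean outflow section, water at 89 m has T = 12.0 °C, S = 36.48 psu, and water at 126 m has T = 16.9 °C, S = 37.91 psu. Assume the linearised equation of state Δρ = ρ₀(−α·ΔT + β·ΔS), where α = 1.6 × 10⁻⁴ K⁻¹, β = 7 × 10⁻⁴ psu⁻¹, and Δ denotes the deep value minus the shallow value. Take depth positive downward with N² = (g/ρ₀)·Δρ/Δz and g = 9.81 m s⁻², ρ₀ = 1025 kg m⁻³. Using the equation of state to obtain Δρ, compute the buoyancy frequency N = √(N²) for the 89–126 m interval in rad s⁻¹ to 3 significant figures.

ΔT = +4.9 K, ΔS = +1.43 psu (deep − shallow).
Δρ/ρ₀ = −αΔT + βΔS = -7.84 × 10⁻⁴ + 1.001 × 10⁻³ = 2.17 × 10⁻⁴, so Δρ ≈ 0.2224 kg m⁻³.
N² = (g/ρ₀)·Δρ/Δz = g·(Δρ/ρ₀)/Δz = 9.81 × 2.17 × 10⁻⁴ / 37 = 5.7534 × 10⁻⁵ s⁻².
N = √(5.7534 × 10⁻⁵) = 7.5851 × 10⁻³ rad s⁻¹ ≈ 7.59 × 10⁻³ rad s⁻¹.

7.59 × 10⁻³ rad s⁻¹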